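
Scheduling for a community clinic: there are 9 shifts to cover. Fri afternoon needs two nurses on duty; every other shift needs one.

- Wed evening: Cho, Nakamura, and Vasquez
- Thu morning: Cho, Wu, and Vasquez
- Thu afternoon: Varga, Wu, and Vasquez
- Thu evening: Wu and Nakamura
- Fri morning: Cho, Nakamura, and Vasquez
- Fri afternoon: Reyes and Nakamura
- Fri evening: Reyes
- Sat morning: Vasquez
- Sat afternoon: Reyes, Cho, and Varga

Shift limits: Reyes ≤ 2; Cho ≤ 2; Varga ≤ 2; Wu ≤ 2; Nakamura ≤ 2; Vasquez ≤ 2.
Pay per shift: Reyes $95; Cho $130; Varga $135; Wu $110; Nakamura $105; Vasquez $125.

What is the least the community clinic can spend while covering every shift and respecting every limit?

Fri afternoon can only be covered by Reyes and Nakamura, so that assignment is forced.
Fri evening can only be covered by Reyes, so that assignment is forced.
Sat morning can only be covered by Vasquez, so that assignment is forced.
Picking the cheapest available nurse for each shift independently would cost $1050, but that ignores the shift limits.
An optimal schedule: Wed evening→Vasquez, Thu morning→Wu, Thu afternoon→Wu, Thu evening→Nakamura, Fri morning→Cho, Fri afternoon→Reyes+Nakamura, Fri evening→Reyes, Sat morning→Vasquez, Sat afternoon→Cho.
Total: 125 + 110 + 110 + 105 + 130 + 95 + 105 + 95 + 125 + 130 = $1130.

$1130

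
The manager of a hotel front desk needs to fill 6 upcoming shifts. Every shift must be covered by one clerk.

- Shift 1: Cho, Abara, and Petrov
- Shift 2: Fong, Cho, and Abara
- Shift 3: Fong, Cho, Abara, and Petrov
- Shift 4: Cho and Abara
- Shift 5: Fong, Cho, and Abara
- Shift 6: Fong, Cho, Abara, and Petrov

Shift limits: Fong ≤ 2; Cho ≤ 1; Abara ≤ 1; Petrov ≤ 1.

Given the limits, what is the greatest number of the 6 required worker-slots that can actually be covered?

Total capacity across all clerks is 2+1+1+1 = 5, and 6 slots are needed, so at most 5 can be filled.
An assignment achieving 5: Shift 1→Abara, Shift 2→Fong, Shift 3→Petrov, Shift 4→Cho, Shift 5→Fong.
Loads: Fong 2/2, Cho 1/1, Abara 1/1, Petrov 1/1.

5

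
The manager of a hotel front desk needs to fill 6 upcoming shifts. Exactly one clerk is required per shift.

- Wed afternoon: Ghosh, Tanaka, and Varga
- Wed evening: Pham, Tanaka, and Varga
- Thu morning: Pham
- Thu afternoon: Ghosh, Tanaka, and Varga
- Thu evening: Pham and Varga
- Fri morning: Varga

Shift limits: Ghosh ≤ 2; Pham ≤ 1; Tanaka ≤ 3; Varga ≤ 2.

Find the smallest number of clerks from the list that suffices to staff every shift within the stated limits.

3

6 slots to fill and no one can take more than 3, so at least ⌈6/3⌉ = 2 clerks are needed.
Any 2 clerks together have capacity at most 3+2 = 5 < 6 slots, so 2 can never suffice.
Pham, Tanaka, and Varga alone can cover everything: Wed afternoon→Tanaka, Wed evening→Tanaka, Thu morning→Pham, Thu afternoon→Tanaka, Thu evening→Varga, Fri morning→Varga.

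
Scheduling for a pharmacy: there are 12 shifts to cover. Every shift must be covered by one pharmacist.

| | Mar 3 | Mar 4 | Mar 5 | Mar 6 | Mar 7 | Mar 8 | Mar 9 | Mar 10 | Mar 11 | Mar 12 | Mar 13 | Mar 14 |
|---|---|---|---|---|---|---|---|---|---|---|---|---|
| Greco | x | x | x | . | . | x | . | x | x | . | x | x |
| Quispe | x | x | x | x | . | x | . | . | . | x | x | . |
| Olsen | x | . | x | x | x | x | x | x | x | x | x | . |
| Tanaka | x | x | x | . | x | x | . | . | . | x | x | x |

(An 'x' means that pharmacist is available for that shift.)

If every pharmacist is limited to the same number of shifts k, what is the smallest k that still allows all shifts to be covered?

3

With 4 pharmacists and 12 worker-slots to fill, someone must work at least ⌈12/4⌉ = 3 shifts, so k ≥ 3.
k = 3 works: Mar 3→Olsen, Mar 4→Quispe, Mar 5→Tanaka, Mar 6→Quispe, Mar 7→Olsen, Mar 8→Tanaka, Mar 9→Olsen, Mar 10→Greco, Mar 11→Greco, Mar 12→Quispe, Mar 13→Tanaka, Mar 14→Greco.
Loads: Greco 3, Quispe 3, Olsen 3, Tanaka 3 — all ≤ 3.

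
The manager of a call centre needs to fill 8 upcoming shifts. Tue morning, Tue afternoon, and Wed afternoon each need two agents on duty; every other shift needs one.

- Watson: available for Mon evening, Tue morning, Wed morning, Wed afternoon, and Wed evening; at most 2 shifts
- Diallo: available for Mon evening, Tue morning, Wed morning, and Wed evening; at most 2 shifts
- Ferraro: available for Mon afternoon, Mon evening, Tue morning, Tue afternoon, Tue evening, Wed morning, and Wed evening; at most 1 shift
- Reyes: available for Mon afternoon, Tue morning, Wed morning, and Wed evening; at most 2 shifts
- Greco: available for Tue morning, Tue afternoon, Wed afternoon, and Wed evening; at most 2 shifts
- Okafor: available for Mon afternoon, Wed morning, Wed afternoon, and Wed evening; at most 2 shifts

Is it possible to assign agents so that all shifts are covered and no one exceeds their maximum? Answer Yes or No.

No

Total capacity is 11 and 11 slots are needed, so capacity alone doesn't rule it out.
Shifts {Tue afternoon, Tue evening} need 3 worker-slots in total, but the agents available for any of those shifts (Ferraro and Greco) can supply at most 2 among them. So no valid schedule exists.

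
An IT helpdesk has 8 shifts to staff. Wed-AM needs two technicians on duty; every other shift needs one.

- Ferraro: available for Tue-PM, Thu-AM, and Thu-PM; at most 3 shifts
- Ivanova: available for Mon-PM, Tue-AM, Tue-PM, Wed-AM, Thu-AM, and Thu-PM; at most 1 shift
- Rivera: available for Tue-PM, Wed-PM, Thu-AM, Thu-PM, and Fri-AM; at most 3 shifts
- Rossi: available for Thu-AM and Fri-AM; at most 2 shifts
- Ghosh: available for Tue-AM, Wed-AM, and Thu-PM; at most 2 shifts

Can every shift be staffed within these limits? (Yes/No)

No

Total capacity is 11 and 9 slots are needed, so capacity alone doesn't rule it out.
Shifts {Mon-PM, Wed-AM} need 3 worker-slots in total, but the technicians available for any of those shifts (Ivanova and Ghosh) can supply at most 2 among them. So no valid schedule exists.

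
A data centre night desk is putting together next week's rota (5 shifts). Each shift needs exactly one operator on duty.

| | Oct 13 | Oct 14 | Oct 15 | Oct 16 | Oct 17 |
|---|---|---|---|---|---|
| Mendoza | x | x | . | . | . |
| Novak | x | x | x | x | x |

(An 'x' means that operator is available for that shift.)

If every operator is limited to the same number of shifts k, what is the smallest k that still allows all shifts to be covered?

With 2 operators and 5 worker-slots to fill, someone must work at least ⌈5/2⌉ = 3 shifts, so k ≥ 3.
k = 3 works: Oct 13→Mendoza, Oct 14→Mendoza, Oct 15→Novak, Oct 16→Novak, Oct 17→Novak.
Loads: Mendoza 2, Novak 3 — all ≤ 3.

3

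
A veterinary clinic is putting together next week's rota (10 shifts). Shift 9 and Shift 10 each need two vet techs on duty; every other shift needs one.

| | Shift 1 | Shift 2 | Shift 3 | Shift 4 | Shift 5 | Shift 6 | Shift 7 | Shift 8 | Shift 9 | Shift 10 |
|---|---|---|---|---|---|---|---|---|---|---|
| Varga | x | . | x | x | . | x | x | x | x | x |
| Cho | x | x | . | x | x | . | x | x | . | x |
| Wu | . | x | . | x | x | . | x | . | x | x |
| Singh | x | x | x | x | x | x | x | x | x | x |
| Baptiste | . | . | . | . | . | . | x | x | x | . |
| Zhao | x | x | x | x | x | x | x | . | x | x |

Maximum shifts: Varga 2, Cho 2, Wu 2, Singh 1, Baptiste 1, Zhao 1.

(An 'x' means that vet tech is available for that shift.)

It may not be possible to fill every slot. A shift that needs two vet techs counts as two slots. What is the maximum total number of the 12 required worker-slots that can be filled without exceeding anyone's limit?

Total capacity across all vet techs is 2+2+2+1+1+1 = 9, and 12 slots are needed, so at most 9 can be filled.
An assignment achieving 9: Shift 1→Cho, Shift 2→Cho, Shift 3→Varga, Shift 4→Wu, Shift 5→Wu, Shift 6→Varga, Shift 8→Singh, Shift 9→Baptiste+Zhao.
Loads: Varga 2/2, Cho 2/2, Wu 2/2, Singh 1/1, Baptiste 1/1, Zhao 1/1.

9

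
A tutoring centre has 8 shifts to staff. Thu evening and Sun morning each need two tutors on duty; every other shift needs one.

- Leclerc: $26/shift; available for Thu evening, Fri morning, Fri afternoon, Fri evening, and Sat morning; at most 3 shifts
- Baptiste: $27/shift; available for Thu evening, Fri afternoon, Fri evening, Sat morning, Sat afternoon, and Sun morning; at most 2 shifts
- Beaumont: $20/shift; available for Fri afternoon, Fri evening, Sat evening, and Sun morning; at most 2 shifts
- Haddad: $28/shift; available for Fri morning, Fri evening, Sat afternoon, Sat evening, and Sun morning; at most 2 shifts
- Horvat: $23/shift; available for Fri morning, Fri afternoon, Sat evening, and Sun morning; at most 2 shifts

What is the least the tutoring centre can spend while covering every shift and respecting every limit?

$246

Thu evening can only be covered by Leclerc and Baptiste, so that assignment is forced.
Picking the cheapest available tutor for each shift independently would cost $232, but that ignores the shift limits.
An optimal schedule: Thu evening→Leclerc+Baptiste, Fri morning→Horvat, Fri afternoon→Beaumont, Fri evening→Leclerc, Sat morning→Leclerc, Sat afternoon→Baptiste, Sat evening→Beaumont, Sun morning→Horvat+Haddad.
Total: 26 + 27 + 23 + 20 + 26 + 26 + 27 + 20 + 23 + 28 = $246.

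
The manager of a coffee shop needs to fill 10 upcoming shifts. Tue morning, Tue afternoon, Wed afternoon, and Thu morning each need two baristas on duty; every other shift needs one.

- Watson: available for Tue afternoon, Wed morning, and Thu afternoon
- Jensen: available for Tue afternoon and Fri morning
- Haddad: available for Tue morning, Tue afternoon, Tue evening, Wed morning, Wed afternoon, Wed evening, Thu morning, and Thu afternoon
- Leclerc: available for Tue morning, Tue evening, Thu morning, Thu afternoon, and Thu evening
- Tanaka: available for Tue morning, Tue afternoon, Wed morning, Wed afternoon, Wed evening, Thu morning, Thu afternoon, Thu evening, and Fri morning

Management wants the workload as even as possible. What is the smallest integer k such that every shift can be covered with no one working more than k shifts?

With 5 baristas and 14 worker-slots to fill, someone must work at least ⌈14/5⌉ = 3 shifts, so k ≥ 3.
k = 3 works: Tue morning→Leclerc+Tanaka, Tue afternoon→Watson+Jensen, Tue evening→Haddad, Wed morning→Watson, Wed afternoon→Haddad+Tanaka, Wed evening→Haddad, Thu morning→Leclerc+Tanaka, Thu afternoon→Watson, Thu evening→Leclerc, Fri morning→Jensen.
Loads: Watson 3, Jensen 2, Haddad 3, Leclerc 3, Tanaka 3 — all ≤ 3.

3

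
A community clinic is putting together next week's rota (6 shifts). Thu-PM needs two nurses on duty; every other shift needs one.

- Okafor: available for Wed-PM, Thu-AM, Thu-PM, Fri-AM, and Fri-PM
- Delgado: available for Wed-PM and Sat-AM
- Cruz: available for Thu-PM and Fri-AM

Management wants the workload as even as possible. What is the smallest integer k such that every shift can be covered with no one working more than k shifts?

With 3 nurses and 7 worker-slots to fill, someone must work at least ⌈7/3⌉ = 3 shifts, so k ≥ 3.
k = 3 works: Wed-PM→Delgado, Thu-AM→Okafor, Thu-PM→Okafor+Cruz, Fri-AM→Cruz, Fri-PM→Okafor, Sat-AM→Delgado.
Loads: Okafor 3, Delgado 2, Cruz 2 — all ≤ 3.

3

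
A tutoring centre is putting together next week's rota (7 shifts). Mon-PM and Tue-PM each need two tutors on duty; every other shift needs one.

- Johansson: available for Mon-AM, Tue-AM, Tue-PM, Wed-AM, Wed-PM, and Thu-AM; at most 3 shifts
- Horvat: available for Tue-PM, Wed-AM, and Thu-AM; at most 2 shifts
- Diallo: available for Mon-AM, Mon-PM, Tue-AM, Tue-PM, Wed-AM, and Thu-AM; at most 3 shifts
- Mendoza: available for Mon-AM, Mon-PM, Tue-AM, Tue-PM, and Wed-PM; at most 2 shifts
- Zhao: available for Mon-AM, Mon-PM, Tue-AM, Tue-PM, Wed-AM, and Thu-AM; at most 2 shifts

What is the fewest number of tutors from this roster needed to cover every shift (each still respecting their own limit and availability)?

4

9 slots to fill and no one can take more than 3, so at least ⌈9/3⌉ = 3 tutors are needed.
Any 3 tutors together have capacity at most 3+3+2 = 8 < 9 slots, so 3 can never suffice.
Johansson, Horvat, Diallo, and Mendoza alone can cover everything: Mon-AM→Johansson, Mon-PM→Diallo+Mendoza, Tue-AM→Johansson, Tue-PM→Diallo+Mendoza, Wed-AM→Horvat, Wed-PM→Johansson, Thu-AM→Horvat.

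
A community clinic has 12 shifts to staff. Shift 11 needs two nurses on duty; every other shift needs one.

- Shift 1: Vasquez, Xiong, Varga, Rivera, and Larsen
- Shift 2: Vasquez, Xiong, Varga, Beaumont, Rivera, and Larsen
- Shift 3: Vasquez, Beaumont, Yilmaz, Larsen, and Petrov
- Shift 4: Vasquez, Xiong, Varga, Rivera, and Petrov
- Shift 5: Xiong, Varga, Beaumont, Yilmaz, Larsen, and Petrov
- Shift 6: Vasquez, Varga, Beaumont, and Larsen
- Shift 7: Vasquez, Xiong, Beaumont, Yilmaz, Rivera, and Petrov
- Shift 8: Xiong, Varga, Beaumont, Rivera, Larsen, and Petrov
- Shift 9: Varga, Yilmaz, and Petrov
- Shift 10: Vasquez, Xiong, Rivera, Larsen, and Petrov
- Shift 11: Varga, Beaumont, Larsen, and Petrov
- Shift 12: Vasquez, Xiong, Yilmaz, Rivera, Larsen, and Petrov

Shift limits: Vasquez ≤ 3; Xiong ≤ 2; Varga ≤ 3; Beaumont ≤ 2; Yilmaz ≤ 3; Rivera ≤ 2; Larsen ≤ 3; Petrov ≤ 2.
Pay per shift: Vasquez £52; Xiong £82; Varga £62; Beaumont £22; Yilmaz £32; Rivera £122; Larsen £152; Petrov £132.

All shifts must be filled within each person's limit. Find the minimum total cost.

Picking the cheapest available nurse for each shift independently would cost £436, but that ignores the shift limits.
An optimal schedule: Shift 1→Vasquez, Shift 2→Varga, Shift 3→Yilmaz, Shift 4→Vasquez, Shift 5→Yilmaz, Shift 6→Beaumont, Shift 7→Xiong, Shift 8→Varga, Shift 9→Yilmaz, Shift 10→Vasquez, Shift 11→Beaumont+Varga, Shift 12→Xiong.
Total: 52 + 62 + 32 + 52 + 32 + 22 + 82 + 62 + 32 + 52 + 22 + 62 + 82 = £646.

£646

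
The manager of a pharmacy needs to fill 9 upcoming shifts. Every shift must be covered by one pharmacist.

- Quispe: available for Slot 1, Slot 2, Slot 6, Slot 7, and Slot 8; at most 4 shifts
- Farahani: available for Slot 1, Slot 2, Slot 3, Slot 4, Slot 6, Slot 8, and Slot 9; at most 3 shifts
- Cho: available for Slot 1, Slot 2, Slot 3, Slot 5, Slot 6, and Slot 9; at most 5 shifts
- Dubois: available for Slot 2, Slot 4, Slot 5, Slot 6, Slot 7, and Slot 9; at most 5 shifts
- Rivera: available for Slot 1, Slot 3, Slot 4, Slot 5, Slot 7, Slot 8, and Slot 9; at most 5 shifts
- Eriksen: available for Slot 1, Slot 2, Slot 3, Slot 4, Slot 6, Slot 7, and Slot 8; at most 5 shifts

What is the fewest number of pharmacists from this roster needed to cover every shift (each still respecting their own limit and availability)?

2

9 slots to fill and no one can take more than 5, so at least ⌈9/5⌉ = 2 pharmacists are needed.
Quispe and Rivera alone can cover everything: Slot 1→Quispe, Slot 2→Quispe, Slot 3→Rivera, Slot 4→Rivera, Slot 5→Rivera, Slot 6→Quispe, Slot 7→Quispe, Slot 8→Rivera, Slot 9→Rivera.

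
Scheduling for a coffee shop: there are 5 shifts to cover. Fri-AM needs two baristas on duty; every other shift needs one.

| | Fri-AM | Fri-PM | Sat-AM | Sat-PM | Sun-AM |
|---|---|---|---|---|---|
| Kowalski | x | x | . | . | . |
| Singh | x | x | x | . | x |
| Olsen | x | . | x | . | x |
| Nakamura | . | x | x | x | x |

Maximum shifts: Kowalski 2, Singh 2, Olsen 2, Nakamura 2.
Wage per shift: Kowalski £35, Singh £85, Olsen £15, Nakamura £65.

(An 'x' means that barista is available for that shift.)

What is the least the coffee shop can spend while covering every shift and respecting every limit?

Sat-PM can only be covered by Nakamura, so that assignment is forced.
Picking the cheapest available barista for each shift independently would cost £180, but that ignores the shift limits.
An optimal schedule: Fri-AM→Olsen+Kowalski, Fri-PM→Kowalski, Sat-AM→Olsen, Sat-PM→Nakamura, Sun-AM→Nakamura.
Total: 15 + 35 + 35 + 15 + 65 + 65 = £230.

£230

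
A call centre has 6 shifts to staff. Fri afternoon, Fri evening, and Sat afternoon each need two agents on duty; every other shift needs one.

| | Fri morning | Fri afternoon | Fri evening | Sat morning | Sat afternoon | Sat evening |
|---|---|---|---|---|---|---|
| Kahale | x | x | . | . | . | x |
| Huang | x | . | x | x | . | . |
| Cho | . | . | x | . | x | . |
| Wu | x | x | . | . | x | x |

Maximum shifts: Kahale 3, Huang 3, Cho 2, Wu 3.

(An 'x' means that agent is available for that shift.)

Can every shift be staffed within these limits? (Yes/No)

Yes

Fri afternoon can only be covered by Kahale and Wu, so that assignment is forced.
Fri evening can only be covered by Huang and Cho, so that assignment is forced.
Sat morning can only be covered by Huang, so that assignment is forced.
One valid schedule: Fri morning→Kahale, Fri afternoon→Kahale+Wu, Fri evening→Huang+Cho, Sat morning→Huang, Sat afternoon→Cho+Wu, Sat evening→Kahale.
Loads: Kahale 3/3, Huang 2/3, Cho 2/2, Wu 2/3 — all within limits.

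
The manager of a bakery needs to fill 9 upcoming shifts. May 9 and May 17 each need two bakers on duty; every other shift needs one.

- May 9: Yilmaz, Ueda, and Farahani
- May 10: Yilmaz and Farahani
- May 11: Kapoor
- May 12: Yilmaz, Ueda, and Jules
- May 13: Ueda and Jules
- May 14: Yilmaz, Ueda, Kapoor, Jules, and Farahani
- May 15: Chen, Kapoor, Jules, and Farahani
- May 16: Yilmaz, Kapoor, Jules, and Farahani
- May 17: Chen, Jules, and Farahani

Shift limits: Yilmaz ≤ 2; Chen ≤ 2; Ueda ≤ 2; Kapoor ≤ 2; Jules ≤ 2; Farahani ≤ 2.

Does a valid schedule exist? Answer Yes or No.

Yes

May 11 can only be covered by Kapoor, so that assignment is forced.
One valid schedule: May 9→Yilmaz+Ueda, May 10→Yilmaz, May 11→Kapoor, May 12→Jules, May 13→Ueda, May 14→Farahani, May 15→Chen, May 16→Kapoor, May 17→Chen+Jules.
Loads: Yilmaz 2/2, Chen 2/2, Ueda 2/2, Kapoor 2/2, Jules 2/2, Farahani 1/2 — all within limits.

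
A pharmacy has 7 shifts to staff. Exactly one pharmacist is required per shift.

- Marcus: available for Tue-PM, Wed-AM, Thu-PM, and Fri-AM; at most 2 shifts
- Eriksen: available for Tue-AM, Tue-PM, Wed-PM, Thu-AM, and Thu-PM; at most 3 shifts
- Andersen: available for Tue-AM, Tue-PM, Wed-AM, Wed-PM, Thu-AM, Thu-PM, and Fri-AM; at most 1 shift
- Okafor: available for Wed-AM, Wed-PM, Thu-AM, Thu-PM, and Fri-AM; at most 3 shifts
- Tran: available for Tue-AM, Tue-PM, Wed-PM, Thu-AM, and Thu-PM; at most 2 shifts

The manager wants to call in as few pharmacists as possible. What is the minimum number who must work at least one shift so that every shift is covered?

7 slots to fill and no one can take more than 3, so at least ⌈7/3⌉ = 3 pharmacists are needed.
Marcus, Eriksen, and Okafor alone can cover everything: Tue-AM→Eriksen, Tue-PM→Marcus, Wed-AM→Marcus, Wed-PM→Eriksen, Thu-AM→Eriksen, Thu-PM→Okafor, Fri-AM→Okafor.

3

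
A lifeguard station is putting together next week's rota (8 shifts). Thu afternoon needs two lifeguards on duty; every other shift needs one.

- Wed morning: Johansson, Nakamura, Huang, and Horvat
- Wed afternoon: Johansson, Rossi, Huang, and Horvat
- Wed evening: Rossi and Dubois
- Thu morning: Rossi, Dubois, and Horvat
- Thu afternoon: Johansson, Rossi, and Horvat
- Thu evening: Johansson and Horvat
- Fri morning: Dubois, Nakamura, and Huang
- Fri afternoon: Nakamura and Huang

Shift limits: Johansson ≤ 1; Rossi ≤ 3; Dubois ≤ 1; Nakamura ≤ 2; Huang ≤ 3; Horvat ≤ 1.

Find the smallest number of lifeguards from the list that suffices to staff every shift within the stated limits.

9 slots to fill and no one can take more than 3, so at least ⌈9/3⌉ = 3 lifeguards are needed.
No set of 4 lifeguards can cover every shift (each such set leaves at least one shift with no one available or exceeds a cap).
Johansson, Rossi, Dubois, Huang, and Horvat alone can cover everything: Wed morning→Huang, Wed afternoon→Huang, Wed evening→Rossi, Thu morning→Rossi, Thu afternoon→Rossi+Horvat, Thu evening→Johansson, Fri morning→Dubois, Fri afternoon→Huang.

5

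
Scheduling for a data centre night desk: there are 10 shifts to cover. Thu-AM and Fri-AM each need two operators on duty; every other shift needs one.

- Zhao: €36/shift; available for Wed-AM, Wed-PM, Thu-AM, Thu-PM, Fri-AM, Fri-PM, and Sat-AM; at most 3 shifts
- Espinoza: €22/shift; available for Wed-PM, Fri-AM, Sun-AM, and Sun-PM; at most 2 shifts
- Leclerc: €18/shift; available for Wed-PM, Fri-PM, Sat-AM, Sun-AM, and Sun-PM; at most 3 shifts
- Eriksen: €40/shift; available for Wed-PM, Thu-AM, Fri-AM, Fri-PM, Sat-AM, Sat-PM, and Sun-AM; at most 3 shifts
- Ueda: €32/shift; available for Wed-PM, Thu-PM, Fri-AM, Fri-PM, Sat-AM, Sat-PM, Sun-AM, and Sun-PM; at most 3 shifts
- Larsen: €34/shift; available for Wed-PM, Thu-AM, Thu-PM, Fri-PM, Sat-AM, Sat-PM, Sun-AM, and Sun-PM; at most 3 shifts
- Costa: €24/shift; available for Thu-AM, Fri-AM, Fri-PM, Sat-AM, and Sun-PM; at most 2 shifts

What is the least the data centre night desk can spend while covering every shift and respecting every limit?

Wed-AM can only be covered by Zhao, so that assignment is forced.
Picking the cheapest available operator for each shift independently would cost €294, but that ignores the shift limits.
An optimal schedule: Wed-AM→Zhao, Wed-PM→Espinoza, Thu-AM→Costa+Larsen, Thu-PM→Ueda, Fri-AM→Espinoza+Ueda, Fri-PM→Leclerc, Sat-AM→Costa, Sat-PM→Ueda, Sun-AM→Leclerc, Sun-PM→Leclerc.
Total: 36 + 22 + 24 + 34 + 32 + 22 + 32 + 18 + 24 + 32 + 18 + 18 = €312.

€312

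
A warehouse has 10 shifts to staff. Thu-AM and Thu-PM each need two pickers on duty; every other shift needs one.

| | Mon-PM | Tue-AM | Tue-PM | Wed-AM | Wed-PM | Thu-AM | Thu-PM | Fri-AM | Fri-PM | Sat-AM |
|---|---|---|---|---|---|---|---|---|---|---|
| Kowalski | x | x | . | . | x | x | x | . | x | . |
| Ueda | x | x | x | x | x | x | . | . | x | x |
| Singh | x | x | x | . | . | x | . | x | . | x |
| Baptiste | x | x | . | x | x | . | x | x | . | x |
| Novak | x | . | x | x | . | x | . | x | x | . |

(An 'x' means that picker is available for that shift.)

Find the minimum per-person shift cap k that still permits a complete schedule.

With 5 pickers and 12 worker-slots to fill, someone must work at least ⌈12/5⌉ = 3 shifts, so k ≥ 3.
k = 3 works: Mon-PM→Baptiste, Tue-AM→Singh, Tue-PM→Ueda, Wed-AM→Ueda, Wed-PM→Kowalski, Thu-AM→Singh+Novak, Thu-PM→Kowalski+Baptiste, Fri-AM→Singh, Fri-PM→Kowalski, Sat-AM→Ueda.
Loads: Kowalski 3, Ueda 3, Singh 3, Baptiste 2, Novak 1 — all ≤ 3.

3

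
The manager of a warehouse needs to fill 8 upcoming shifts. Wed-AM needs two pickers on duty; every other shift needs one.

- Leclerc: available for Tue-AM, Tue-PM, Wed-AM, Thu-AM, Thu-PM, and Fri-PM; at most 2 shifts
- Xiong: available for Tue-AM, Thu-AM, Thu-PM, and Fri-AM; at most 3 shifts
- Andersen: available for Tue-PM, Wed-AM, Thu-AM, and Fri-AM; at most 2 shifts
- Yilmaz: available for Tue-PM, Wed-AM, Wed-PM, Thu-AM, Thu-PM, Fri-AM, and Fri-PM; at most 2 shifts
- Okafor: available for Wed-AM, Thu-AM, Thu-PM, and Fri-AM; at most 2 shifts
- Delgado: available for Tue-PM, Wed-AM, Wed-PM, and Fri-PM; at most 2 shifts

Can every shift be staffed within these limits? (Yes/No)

One valid schedule: Tue-AM→Leclerc, Tue-PM→Andersen, Wed-AM→Andersen+Yilmaz, Wed-PM→Yilmaz, Thu-AM→Xiong, Thu-PM→Xiong, Fri-AM→Xiong, Fri-PM→Leclerc.
Loads: Leclerc 2/2, Xiong 3/3, Andersen 2/2, Yilmaz 2/2, Okafor 0/2, Delgado 0/2 — all within limits.

Yes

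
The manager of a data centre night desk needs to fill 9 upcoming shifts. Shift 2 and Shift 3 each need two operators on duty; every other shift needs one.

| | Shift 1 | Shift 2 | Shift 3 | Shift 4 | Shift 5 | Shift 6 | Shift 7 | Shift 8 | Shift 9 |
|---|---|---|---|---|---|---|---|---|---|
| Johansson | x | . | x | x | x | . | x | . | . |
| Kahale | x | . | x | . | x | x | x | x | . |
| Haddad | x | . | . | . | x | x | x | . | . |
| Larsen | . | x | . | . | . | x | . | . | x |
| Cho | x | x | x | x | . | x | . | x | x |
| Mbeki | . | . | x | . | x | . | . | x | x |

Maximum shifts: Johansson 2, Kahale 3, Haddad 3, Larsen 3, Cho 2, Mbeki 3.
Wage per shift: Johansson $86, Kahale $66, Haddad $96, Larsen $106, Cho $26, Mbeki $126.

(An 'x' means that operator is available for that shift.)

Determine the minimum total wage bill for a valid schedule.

$816

Shift 2 can only be covered by Larsen and Cho, so that assignment is forced.
Picking the cheapest available operator for each shift independently would cost $486, but that ignores the shift limits.
An optimal schedule: Shift 1→Haddad, Shift 2→Cho+Larsen, Shift 3→Kahale+Johansson, Shift 4→Johansson, Shift 5→Haddad, Shift 6→Haddad, Shift 7→Kahale, Shift 8→Kahale, Shift 9→Cho.
Total: 96 + 26 + 106 + 66 + 86 + 86 + 96 + 96 + 66 + 66 + 26 = $816.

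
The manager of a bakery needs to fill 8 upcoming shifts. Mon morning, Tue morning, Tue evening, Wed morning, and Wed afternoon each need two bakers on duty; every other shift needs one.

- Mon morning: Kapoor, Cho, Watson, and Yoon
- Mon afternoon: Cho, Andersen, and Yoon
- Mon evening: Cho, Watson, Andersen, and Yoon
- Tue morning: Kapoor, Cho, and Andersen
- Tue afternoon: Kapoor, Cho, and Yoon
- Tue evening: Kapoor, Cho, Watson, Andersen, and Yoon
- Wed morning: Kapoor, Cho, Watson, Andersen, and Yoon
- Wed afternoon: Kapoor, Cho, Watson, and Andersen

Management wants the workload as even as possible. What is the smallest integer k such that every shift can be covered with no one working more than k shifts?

3

With 5 bakers and 13 worker-slots to fill, someone must work at least ⌈13/5⌉ = 3 shifts, so k ≥ 3.
k = 3 works: Mon morning→Kapoor+Watson, Mon afternoon→Cho, Mon evening→Cho, Tue morning→Kapoor+Cho, Tue afternoon→Kapoor, Tue evening→Watson+Andersen, Wed morning→Andersen+Yoon, Wed afternoon→Watson+Andersen.
Loads: Kapoor 3, Cho 3, Watson 3, Andersen 3, Yoon 1 — all ≤ 3.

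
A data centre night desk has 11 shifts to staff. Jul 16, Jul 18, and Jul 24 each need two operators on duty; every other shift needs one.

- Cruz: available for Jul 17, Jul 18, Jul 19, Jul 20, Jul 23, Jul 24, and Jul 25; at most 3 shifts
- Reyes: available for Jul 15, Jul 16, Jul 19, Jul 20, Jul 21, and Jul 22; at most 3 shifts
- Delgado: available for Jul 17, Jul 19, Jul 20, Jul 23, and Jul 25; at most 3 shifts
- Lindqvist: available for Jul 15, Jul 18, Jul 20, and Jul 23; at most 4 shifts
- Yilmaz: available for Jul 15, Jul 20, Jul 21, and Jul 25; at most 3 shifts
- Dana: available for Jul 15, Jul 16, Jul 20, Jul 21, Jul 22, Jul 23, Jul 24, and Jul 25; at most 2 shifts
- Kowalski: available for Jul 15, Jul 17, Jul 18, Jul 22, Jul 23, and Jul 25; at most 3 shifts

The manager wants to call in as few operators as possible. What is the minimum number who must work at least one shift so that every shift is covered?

14 slots to fill and no one can take more than 4, so at least ⌈14/4⌉ = 4 operators are needed.
Any 4 operators together have capacity at most 4+3+3+3 = 13 < 14 slots, so 4 can never suffice.
Cruz, Reyes, Delgado, Lindqvist, and Dana alone can cover everything: Jul 15→Lindqvist, Jul 16→Reyes+Dana, Jul 17→Cruz, Jul 18→Cruz+Lindqvist, Jul 19→Delgado, Jul 20→Lindqvist, Jul 21→Reyes, Jul 22→Reyes, Jul 23→Delgado, Jul 24→Cruz+Dana, Jul 25→Delgado.

5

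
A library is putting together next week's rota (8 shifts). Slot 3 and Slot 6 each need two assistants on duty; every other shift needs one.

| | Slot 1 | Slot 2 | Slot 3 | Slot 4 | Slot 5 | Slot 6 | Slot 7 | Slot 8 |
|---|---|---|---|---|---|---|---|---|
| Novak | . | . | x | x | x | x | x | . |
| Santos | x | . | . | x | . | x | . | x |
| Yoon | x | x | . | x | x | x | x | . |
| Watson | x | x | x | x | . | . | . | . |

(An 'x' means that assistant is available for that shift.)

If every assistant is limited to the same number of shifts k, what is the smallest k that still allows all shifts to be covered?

With 4 assistants and 10 worker-slots to fill, someone must work at least ⌈10/4⌉ = 3 shifts, so k ≥ 3.
k = 3 works: Slot 1→Santos, Slot 2→Yoon, Slot 3→Novak+Watson, Slot 4→Yoon, Slot 5→Novak, Slot 6→Santos+Yoon, Slot 7→Novak, Slot 8→Santos.
Loads: Novak 3, Santos 3, Yoon 3, Watson 1 — all ≤ 3.

3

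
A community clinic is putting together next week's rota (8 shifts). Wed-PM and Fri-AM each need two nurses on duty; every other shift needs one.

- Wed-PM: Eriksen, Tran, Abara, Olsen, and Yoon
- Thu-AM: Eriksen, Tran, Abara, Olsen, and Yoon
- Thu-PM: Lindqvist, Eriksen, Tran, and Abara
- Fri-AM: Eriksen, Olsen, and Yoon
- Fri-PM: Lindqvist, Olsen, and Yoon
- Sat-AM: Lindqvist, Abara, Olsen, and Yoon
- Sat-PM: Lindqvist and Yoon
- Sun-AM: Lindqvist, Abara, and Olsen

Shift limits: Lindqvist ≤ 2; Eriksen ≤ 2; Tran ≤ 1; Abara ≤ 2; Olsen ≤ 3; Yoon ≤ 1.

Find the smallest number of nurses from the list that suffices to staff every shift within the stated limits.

5

10 slots to fill and no one can take more than 3, so at least ⌈10/3⌉ = 4 nurses are needed.
Any 4 nurses together have capacity at most 3+2+2+2 = 9 < 10 slots, so 4 can never suffice.
Lindqvist, Eriksen, Tran, Abara, and Olsen alone can cover everything: Wed-PM→Tran+Olsen, Thu-AM→Olsen, Thu-PM→Eriksen, Fri-AM→Eriksen+Olsen, Fri-PM→Lindqvist, Sat-AM→Abara, Sat-PM→Lindqvist, Sun-AM→Abara.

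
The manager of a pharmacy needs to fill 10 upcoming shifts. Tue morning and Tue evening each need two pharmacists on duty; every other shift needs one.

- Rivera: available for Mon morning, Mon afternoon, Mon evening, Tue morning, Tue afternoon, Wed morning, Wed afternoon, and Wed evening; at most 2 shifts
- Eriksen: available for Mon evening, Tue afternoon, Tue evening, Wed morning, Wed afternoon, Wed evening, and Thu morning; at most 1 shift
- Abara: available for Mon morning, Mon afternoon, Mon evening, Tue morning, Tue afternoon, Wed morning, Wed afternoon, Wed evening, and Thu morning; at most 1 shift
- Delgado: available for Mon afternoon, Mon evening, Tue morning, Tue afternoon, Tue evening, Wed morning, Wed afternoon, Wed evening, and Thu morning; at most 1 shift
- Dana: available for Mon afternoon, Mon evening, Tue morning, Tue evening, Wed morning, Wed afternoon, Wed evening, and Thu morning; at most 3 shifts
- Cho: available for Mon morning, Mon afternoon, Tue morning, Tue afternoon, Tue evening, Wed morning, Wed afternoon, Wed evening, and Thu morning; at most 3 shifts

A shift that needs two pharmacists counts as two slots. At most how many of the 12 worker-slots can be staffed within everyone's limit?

11

Total capacity across all pharmacists is 2+1+1+1+3+3 = 11, and 12 slots are needed, so at most 11 can be filled.
An assignment achieving 11: Mon morning→Rivera, Mon afternoon→Rivera, Mon evening→Abara, Tue morning→Dana+Cho, Tue afternoon→Cho, Tue evening→Eriksen+Delgado, Wed morning→Dana, Wed afternoon→Cho, Thu morning→Dana.
Loads: Rivera 2/2, Eriksen 1/1, Abara 1/1, Delgado 1/1, Dana 3/3, Cho 3/3.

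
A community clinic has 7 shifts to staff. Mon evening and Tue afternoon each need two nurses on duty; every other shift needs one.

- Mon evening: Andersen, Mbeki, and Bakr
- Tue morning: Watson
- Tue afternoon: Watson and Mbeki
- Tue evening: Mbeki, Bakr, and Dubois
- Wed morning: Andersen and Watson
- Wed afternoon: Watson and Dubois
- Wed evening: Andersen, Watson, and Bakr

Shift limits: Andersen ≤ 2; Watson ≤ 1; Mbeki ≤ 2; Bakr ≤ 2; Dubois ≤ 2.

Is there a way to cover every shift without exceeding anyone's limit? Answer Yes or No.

Total capacity is 9 and 9 slots are needed, so capacity alone doesn't rule it out.
Shifts {Tue morning, Tue afternoon} need 3 worker-slots in total, but the nurses available for any of those shifts (Watson and Mbeki) can supply at most 2 among them. So no valid schedule exists.

No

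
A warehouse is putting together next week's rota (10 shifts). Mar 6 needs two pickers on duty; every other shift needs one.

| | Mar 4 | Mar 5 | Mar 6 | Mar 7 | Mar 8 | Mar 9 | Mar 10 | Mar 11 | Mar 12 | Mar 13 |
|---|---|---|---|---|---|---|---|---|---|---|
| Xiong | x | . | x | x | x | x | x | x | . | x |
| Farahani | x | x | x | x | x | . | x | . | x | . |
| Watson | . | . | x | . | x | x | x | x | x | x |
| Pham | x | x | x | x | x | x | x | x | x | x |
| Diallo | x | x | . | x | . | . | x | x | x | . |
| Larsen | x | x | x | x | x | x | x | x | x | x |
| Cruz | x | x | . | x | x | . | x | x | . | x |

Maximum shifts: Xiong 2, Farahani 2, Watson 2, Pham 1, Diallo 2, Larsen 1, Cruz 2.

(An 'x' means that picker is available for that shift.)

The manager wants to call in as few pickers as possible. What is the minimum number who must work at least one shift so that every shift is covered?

6

11 slots to fill and no one can take more than 2, so at least ⌈11/2⌉ = 6 pickers are needed.
Xiong, Farahani, Watson, Pham, Diallo, and Cruz alone can cover everything: Mar 4→Diallo, Mar 5→Farahani, Mar 6→Watson+Pham, Mar 7→Diallo, Mar 8→Watson, Mar 9→Xiong, Mar 10→Cruz, Mar 11→Cruz, Mar 12→Farahani, Mar 13→Xiong.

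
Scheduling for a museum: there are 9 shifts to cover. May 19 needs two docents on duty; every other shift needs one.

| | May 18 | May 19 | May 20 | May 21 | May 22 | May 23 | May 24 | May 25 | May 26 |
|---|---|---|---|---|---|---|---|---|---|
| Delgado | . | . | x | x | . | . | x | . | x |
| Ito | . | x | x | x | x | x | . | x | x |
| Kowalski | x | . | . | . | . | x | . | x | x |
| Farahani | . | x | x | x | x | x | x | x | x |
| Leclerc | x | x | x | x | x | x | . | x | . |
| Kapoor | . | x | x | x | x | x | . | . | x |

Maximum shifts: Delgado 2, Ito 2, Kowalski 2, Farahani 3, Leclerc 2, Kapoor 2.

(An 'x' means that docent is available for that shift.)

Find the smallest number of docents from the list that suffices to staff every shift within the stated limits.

5

10 slots to fill and no one can take more than 3, so at least ⌈10/3⌉ = 4 docents are needed.
Any 4 docents together have capacity at most 3+2+2+2 = 9 < 10 slots, so 4 can never suffice.
Delgado, Ito, Kowalski, Farahani, and Leclerc alone can cover everything: May 18→Kowalski, May 19→Ito+Farahani, May 20→Delgado, May 21→Farahani, May 22→Ito, May 23→Kowalski, May 24→Delgado, May 25→Leclerc, May 26→Farahani.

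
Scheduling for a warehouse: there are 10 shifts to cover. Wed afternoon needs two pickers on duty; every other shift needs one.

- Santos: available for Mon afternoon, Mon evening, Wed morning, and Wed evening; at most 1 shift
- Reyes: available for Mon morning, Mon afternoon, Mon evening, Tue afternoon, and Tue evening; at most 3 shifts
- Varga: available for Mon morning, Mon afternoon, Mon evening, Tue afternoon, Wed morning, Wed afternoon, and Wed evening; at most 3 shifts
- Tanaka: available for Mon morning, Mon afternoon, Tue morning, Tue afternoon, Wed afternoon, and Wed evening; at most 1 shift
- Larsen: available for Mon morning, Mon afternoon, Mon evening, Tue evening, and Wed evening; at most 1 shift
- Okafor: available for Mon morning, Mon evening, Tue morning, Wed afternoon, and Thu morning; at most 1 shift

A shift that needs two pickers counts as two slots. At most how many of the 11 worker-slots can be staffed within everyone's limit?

10

Total capacity across all pickers is 1+3+3+1+1+1 = 10, and 11 slots are needed, so at most 10 can be filled.
An assignment achieving 10: Mon morning→Reyes, Mon afternoon→Varga, Mon evening→Larsen, Tue morning→Tanaka, Tue afternoon→Reyes, Tue evening→Reyes, Wed morning→Santos, Wed afternoon→Varga, Wed evening→Varga, Thu morning→Okafor.
Loads: Santos 1/1, Reyes 3/3, Varga 3/3, Tanaka 1/1, Larsen 1/1, Okafor 1/1.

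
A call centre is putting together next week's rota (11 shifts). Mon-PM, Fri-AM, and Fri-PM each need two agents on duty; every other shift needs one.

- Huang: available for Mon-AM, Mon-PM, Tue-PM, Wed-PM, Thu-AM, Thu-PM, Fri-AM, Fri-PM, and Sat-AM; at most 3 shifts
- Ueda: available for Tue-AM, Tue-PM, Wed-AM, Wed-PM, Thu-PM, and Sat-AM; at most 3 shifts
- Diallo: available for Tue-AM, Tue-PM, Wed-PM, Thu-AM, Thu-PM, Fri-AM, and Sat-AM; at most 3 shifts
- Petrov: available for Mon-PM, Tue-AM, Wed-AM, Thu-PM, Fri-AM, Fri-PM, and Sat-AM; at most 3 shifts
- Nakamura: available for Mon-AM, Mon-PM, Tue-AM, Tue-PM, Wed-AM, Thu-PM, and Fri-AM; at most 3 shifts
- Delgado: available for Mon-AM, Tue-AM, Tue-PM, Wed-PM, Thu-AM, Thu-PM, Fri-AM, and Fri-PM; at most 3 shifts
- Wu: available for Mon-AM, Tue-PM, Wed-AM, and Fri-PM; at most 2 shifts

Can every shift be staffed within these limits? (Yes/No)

One valid schedule: Mon-AM→Huang, Mon-PM→Huang+Petrov, Tue-AM→Diallo, Tue-PM→Diallo, Wed-AM→Ueda, Wed-PM→Ueda, Thu-AM→Huang, Thu-PM→Diallo, Fri-AM→Petrov+Nakamura, Fri-PM→Petrov+Delgado, Sat-AM→Ueda.
Loads: Huang 3/3, Ueda 3/3, Diallo 3/3, Petrov 3/3, Nakamura 1/3, Delgado 1/3, Wu 0/2 — all within limits.

Yes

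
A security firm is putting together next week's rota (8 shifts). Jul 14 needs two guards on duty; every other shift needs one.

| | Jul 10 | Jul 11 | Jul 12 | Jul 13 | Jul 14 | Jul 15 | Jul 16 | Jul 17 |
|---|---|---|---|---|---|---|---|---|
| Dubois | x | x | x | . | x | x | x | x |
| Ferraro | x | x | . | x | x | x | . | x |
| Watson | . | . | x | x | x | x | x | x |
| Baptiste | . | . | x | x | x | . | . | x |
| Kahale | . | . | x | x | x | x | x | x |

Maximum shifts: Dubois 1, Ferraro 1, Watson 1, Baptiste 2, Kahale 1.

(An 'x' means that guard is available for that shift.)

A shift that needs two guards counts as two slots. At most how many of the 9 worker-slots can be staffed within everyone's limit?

6

Total capacity across all guards is 1+1+1+2+1 = 6, and 9 slots are needed, so at most 6 can be filled.
An assignment achieving 6: Jul 10→Dubois, Jul 11→Ferraro, Jul 12→Baptiste, Jul 13→Baptiste, Jul 15→Kahale, Jul 16→Watson.
Loads: Dubois 1/1, Ferraro 1/1, Watson 1/1, Baptiste 2/2, Kahale 1/1.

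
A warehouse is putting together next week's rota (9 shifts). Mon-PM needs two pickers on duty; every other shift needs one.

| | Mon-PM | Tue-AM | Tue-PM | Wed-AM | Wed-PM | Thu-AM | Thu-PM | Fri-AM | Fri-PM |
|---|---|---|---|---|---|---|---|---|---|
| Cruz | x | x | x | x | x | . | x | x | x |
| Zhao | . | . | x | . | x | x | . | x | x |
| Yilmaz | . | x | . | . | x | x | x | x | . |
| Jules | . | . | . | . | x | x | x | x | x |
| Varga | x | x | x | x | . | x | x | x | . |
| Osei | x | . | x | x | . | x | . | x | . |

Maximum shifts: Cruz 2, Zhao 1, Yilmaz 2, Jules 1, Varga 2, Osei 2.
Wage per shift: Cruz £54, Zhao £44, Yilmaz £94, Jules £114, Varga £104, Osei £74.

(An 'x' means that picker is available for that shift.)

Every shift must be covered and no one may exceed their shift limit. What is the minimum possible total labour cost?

£810

Picking the cheapest available picker for each shift independently would cost £510, but that ignores the shift limits.
An optimal schedule: Mon-PM→Cruz+Varga, Tue-AM→Cruz, Tue-PM→Osei, Wed-AM→Varga, Wed-PM→Yilmaz, Thu-AM→Jules, Thu-PM→Yilmaz, Fri-AM→Osei, Fri-PM→Zhao.
Total: 54 + 104 + 54 + 74 + 104 + 94 + 114 + 94 + 74 + 44 = £810.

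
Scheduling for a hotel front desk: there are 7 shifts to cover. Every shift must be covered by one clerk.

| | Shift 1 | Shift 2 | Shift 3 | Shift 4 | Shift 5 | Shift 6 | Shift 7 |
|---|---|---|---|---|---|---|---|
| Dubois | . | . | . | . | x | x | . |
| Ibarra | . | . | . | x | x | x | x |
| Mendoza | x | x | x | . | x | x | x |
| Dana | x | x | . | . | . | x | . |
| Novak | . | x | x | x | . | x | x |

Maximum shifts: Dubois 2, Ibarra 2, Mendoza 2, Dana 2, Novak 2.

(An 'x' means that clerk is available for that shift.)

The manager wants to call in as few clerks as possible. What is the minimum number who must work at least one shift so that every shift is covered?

4

7 slots to fill and no one can take more than 2, so at least ⌈7/2⌉ = 4 clerks are needed.
Dubois, Ibarra, Mendoza, and Dana alone can cover everything: Shift 1→Mendoza, Shift 2→Dana, Shift 3→Mendoza, Shift 4→Ibarra, Shift 5→Dubois, Shift 6→Dubois, Shift 7→Ibarra.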